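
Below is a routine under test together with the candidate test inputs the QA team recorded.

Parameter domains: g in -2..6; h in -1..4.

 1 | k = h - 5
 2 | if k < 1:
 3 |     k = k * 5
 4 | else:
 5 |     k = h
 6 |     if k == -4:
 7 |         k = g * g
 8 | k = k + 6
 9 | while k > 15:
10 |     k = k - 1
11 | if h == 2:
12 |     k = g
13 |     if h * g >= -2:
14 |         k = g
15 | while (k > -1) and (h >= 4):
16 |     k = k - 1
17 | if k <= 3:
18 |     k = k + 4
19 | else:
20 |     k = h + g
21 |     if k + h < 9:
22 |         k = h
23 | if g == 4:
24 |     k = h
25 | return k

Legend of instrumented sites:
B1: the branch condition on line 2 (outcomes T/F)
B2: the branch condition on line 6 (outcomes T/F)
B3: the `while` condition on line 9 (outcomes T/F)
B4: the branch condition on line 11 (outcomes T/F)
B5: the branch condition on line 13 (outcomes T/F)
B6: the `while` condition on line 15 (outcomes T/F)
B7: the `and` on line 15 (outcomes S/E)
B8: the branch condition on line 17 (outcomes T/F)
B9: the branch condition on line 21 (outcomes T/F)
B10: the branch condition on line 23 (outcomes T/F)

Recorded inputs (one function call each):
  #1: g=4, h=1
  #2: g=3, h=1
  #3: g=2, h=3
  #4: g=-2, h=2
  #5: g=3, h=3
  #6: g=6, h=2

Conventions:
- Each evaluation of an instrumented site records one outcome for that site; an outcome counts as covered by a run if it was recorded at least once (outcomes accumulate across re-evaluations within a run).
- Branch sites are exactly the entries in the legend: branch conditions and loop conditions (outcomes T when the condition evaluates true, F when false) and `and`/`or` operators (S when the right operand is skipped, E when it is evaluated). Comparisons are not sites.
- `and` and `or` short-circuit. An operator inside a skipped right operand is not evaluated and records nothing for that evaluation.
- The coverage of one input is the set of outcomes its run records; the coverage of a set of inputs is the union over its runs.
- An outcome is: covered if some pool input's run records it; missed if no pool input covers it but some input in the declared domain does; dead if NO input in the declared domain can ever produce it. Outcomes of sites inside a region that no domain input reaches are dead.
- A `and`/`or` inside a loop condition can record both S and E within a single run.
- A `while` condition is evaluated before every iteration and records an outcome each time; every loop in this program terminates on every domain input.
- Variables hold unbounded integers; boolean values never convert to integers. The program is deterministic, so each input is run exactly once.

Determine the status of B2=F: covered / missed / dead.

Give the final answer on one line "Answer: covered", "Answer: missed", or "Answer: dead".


no pool input records B2=F
checking all 54 inputs in the declared domain: B2=F is never recorded -> dead
Answer: dead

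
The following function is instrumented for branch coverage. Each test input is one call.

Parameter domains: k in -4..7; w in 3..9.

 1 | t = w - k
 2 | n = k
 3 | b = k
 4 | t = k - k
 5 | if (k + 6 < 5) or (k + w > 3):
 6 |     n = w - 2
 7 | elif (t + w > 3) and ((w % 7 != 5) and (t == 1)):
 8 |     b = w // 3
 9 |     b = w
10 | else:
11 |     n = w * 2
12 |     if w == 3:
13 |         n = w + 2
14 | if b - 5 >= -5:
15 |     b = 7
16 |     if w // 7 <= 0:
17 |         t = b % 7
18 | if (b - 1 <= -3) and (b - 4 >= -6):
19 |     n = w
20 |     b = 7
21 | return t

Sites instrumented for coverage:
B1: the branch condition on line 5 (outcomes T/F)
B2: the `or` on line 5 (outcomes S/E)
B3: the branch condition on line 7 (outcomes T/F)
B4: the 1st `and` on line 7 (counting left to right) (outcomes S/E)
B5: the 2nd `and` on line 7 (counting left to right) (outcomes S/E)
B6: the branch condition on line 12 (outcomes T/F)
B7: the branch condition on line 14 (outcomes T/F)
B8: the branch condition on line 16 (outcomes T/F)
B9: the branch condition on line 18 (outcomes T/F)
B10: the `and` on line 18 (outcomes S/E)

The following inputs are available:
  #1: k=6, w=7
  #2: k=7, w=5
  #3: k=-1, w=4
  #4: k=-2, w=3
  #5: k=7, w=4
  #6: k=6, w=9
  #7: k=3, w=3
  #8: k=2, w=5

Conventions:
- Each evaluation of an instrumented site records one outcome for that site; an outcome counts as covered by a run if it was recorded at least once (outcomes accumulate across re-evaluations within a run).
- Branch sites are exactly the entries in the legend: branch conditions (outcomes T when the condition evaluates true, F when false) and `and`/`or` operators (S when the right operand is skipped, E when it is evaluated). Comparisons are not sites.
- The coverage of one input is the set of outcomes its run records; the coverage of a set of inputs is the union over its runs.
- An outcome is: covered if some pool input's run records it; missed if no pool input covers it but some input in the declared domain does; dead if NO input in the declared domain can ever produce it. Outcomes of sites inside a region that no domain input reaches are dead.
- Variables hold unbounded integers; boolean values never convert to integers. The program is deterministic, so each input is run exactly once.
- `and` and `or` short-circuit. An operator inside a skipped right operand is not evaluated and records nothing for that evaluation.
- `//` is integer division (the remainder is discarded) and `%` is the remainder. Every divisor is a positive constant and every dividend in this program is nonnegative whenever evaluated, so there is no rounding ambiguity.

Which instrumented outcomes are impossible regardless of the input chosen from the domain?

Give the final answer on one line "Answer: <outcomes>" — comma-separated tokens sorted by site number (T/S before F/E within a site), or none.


exhaustive pass over the 84-input domain:
  B3=T: no domain input ever produces it -> dead
  B5=S: no domain input ever produces it -> dead
  reachable outcomes have witnesses, e.g. B1=T (e.g. k=-4, w=3), B1=F (e.g. k=-1, w=3), B2=S (e.g. k=-4, w=3), B2=E (e.g. k=-1, w=3)
Answer: B3=T, B5=S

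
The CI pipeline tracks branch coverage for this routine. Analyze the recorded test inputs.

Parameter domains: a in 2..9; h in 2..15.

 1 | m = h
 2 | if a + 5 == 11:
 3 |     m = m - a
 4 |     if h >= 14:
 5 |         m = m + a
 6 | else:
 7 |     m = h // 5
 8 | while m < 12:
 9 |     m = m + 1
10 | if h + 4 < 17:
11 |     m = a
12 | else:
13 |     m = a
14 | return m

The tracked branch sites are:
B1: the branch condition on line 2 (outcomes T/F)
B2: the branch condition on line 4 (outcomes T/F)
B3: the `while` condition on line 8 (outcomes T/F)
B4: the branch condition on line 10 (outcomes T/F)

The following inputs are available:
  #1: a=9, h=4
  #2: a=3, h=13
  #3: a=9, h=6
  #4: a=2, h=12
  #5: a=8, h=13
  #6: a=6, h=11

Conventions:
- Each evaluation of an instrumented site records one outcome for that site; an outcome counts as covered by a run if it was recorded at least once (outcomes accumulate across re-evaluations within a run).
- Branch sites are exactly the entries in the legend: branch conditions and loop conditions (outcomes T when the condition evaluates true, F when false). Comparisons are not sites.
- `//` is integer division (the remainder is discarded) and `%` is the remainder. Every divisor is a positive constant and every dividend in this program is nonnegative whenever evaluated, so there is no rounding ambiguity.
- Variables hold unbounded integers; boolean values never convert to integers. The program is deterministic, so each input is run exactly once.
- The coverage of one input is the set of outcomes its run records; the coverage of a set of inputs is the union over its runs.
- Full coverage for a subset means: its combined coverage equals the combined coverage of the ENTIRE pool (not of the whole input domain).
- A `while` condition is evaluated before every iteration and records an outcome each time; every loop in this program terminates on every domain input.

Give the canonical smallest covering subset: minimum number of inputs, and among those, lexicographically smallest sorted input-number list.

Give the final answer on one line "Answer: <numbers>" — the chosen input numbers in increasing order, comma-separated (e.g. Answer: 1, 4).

#1 (a=9, h=4) -> B1->F, B3->T, B3->T, B3->T, B3->T, B3->T, B3->T, B3->T, B3->T, B3->T, B3->T, B3->T, B3->T, B3->F, ...; covered: B1=F, B3=T, B3=F, B4=T
#2 (a=3, h=13) -> B1->F, B3->T, B3->T, B3->T, B3->T, B3->T, B3->T, B3->T, B3->T, B3->T, B3->T, B3->F, B4->F; covered: B1=F, B3=T, B3=F, B4=F
#3 (a=9, h=6) -> B1->F, B3->T, B3->T, B3->T, B3->T, B3->T, B3->T, B3->T, B3->T, B3->T, B3->T, B3->T, B3->F, B4->T; covered: B1=F, B3=T, B3=F, B4=T
#4 (a=2, h=12) -> B1->F, B3->T, B3->T, B3->T, B3->T, B3->T, B3->T, B3->T, B3->T, B3->T, B3->T, B3->F, B4->T; covered: B1=F, B3=T, B3=F, B4=T
#5 (a=8, h=13) -> B1->F, B3->T, B3->T, B3->T, B3->T, B3->T, B3->T, B3->T, B3->T, B3->T, B3->T, B3->F, B4->F; covered: B1=F, B3=T, B3=F, B4=F
#6 (a=6, h=11) -> B1->T, B2->F, B3->T, B3->T, B3->T, B3->T, B3->T, B3->T, B3->T, B3->F, B4->T; covered: B1=T, B2=F, B3=T, B3=F, B4=T
together the pool reaches 7 outcomes: B1=T, B1=F, B2=F, B3=T, B3=F, B4=T, B4=F
size 1 is not enough: best union over all size-1 subsets is 5/7
inputs {2, 6} (size 2) cover everything; no size-2 subset with a lexicographically smaller index list covers all 7

Answer: 2, 6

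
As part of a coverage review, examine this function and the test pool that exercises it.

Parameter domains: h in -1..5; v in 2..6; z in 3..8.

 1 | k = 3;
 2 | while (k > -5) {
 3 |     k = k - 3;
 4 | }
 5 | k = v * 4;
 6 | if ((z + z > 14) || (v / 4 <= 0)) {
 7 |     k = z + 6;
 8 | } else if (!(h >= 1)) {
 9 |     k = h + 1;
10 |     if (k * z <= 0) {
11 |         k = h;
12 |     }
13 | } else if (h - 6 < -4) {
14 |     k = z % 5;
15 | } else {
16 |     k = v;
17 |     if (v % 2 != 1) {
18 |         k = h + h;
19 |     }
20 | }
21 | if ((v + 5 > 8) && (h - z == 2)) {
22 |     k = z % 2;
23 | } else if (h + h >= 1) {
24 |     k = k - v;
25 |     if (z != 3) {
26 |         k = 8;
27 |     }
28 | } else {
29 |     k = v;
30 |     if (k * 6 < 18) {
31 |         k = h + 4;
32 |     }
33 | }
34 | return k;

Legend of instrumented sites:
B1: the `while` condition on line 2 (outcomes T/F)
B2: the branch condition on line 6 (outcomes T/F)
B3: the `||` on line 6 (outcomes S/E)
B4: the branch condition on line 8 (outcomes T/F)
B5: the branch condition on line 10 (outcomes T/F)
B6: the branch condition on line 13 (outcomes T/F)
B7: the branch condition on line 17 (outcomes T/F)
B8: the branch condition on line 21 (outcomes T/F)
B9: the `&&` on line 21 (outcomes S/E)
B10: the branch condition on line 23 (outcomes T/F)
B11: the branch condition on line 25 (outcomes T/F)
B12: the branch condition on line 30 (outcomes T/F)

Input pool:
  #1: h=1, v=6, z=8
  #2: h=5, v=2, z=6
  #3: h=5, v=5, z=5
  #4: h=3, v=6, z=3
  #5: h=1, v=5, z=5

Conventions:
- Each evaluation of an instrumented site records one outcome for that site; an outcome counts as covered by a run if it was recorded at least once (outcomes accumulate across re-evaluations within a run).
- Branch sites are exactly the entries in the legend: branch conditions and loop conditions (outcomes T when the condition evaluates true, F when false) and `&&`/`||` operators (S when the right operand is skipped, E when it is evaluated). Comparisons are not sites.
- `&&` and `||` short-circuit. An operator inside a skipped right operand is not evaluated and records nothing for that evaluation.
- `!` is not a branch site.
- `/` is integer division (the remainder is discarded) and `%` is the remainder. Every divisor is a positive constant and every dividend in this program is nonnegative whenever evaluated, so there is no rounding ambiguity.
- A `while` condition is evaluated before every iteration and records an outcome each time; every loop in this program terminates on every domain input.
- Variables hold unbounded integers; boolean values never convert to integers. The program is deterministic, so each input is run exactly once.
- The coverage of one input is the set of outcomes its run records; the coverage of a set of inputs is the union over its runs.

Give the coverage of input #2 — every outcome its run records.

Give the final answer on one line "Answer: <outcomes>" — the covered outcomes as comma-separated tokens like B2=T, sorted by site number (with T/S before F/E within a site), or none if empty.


Event log for input #2 (h=5, v=2, z=6):
  B1->T, B1->T, B1->T, B1->F, B3->E, B2->T, B9->S, B8->F, B10->T, B11->T
distinct outcomes covered: B1=T, B1=F, B2=T, B3=E, B8=F, B9=S, B10=T, B11=T
Answer: B1=T, B1=F, B2=T, B3=E, B8=F, B9=S, B10=T, B11=T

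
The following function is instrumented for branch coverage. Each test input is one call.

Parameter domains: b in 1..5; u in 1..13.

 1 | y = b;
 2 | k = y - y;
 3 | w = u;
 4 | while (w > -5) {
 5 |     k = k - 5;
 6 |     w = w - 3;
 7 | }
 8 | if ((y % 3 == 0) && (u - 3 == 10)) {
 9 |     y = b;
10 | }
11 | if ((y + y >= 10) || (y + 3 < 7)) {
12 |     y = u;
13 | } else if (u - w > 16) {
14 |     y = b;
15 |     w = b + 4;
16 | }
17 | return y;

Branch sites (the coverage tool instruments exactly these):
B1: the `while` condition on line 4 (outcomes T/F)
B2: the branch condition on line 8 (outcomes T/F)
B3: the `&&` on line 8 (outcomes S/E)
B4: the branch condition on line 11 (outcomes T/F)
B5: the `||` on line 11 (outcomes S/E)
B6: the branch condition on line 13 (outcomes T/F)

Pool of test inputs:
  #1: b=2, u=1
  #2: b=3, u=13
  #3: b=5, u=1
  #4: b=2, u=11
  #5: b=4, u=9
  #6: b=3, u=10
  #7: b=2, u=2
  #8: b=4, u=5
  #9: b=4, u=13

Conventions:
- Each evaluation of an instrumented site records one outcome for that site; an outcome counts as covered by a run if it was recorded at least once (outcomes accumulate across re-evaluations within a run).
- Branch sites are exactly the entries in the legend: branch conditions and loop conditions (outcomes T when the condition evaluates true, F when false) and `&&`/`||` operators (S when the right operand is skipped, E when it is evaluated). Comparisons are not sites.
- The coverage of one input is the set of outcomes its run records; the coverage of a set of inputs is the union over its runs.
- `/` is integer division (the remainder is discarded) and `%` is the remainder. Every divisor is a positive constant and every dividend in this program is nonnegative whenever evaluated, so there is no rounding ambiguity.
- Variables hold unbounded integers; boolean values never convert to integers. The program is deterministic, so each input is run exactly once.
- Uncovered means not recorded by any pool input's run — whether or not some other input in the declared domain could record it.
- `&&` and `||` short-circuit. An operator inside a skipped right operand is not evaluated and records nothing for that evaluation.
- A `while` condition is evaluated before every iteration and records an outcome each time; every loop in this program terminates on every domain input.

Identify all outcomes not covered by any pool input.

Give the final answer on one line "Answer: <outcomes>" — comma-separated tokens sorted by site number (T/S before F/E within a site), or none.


test 1 (b=2, u=1) hits B1=T, B1=F, B2=F, B3=S, B4=T, B5=E
test 2 (b=3, u=13) hits B1=T, B1=F, B2=T, B3=E, B4=T, B5=E
test 3 (b=5, u=1) hits B1=T, B1=F, B2=F, B3=S, B4=T, B5=S
test 4 (b=2, u=11) hits B1=T, B1=F, B2=F, B3=S, B4=T, B5=E
test 5 (b=4, u=9) hits B1=T, B1=F, B2=F, B3=S, B4=F, B5=E, B6=F
test 6 (b=3, u=10) hits B1=T, B1=F, B2=F, B3=E, B4=T, B5=E
test 7 (b=2, u=2) hits B1=T, B1=F, B2=F, B3=S, B4=T, B5=E
test 8 (b=4, u=5) hits B1=T, B1=F, B2=F, B3=S, B4=F, B5=E, B6=F
test 9 (b=4, u=13) hits B1=T, B1=F, B2=F, B3=S, B4=F, B5=E, B6=T
union over the pool: B1=T, B1=F, B2=T, B2=F, B3=S, B3=E, B4=T, B4=F, B5=S, B5=E, B6=T, B6=F
uncovered (0 of 12): none
Answer: none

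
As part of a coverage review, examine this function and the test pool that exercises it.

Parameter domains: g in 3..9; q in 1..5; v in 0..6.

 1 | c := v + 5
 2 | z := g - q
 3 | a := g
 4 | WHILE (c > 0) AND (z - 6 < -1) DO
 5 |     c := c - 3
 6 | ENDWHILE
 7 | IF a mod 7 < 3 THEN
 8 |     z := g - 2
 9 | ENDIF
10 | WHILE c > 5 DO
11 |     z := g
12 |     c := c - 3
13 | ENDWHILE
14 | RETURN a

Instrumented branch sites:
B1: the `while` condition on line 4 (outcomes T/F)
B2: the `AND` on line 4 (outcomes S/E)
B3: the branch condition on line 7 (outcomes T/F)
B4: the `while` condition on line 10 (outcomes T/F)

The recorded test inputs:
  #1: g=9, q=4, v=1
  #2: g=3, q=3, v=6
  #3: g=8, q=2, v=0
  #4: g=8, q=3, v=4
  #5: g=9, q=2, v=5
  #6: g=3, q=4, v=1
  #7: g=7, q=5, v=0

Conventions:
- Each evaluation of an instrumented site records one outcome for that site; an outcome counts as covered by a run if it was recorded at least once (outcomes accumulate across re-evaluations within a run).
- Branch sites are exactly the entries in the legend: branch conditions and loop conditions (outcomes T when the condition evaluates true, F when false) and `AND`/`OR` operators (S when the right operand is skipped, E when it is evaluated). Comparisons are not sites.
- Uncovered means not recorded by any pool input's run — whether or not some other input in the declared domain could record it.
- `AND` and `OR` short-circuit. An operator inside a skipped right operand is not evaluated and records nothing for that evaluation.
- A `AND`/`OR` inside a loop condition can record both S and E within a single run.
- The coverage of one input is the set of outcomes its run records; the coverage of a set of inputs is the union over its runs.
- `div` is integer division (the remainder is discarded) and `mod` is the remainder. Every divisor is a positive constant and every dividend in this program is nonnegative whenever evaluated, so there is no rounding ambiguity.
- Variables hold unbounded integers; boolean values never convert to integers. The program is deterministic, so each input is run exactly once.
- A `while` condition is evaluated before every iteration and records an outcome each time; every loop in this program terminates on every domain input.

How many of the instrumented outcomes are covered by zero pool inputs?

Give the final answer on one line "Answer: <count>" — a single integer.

test 1 (g=9, q=4, v=1) fires B2->E, B1->F, B3->T, B4->T, B4->F; hits B1=F, B2=E, B3=T, B4=T, B4=F
test 2 (g=3, q=3, v=6) fires B2->E, B1->T, B2->E, B1->T, B2->E, B1->T, B2->E, B1->T, B2->S, B1->F, B3->F, B4->F; hits B1=T, B1=F, B2=S, B2=E, B3=F, B4=F
test 3 (g=8, q=2, v=0) fires B2->E, B1->F, B3->T, B4->F; hits B1=F, B2=E, B3=T, B4=F
test 4 (g=8, q=3, v=4) fires B2->E, B1->F, B3->T, B4->T, B4->T, B4->F; hits B1=F, B2=E, B3=T, B4=T, B4=F
test 5 (g=9, q=2, v=5) fires B2->E, B1->F, B3->T, B4->T, B4->T, B4->F; hits B1=F, B2=E, B3=T, B4=T, B4=F
test 6 (g=3, q=4, v=1) fires B2->E, B1->T, B2->E, B1->T, B2->S, B1->F, B3->F, B4->F; hits B1=T, B1=F, B2=S, B2=E, B3=F, B4=F
test 7 (g=7, q=5, v=0) fires B2->E, B1->T, B2->E, B1->T, B2->S, B1->F, B3->T, B4->F; hits B1=T, B1=F, B2=S, B2=E, B3=T, B4=F
union over the pool: B1=T, B1=F, B2=S, B2=E, B3=T, B3=F, B4=T, B4=F
uncovered (0 of 8): none

Answer: 0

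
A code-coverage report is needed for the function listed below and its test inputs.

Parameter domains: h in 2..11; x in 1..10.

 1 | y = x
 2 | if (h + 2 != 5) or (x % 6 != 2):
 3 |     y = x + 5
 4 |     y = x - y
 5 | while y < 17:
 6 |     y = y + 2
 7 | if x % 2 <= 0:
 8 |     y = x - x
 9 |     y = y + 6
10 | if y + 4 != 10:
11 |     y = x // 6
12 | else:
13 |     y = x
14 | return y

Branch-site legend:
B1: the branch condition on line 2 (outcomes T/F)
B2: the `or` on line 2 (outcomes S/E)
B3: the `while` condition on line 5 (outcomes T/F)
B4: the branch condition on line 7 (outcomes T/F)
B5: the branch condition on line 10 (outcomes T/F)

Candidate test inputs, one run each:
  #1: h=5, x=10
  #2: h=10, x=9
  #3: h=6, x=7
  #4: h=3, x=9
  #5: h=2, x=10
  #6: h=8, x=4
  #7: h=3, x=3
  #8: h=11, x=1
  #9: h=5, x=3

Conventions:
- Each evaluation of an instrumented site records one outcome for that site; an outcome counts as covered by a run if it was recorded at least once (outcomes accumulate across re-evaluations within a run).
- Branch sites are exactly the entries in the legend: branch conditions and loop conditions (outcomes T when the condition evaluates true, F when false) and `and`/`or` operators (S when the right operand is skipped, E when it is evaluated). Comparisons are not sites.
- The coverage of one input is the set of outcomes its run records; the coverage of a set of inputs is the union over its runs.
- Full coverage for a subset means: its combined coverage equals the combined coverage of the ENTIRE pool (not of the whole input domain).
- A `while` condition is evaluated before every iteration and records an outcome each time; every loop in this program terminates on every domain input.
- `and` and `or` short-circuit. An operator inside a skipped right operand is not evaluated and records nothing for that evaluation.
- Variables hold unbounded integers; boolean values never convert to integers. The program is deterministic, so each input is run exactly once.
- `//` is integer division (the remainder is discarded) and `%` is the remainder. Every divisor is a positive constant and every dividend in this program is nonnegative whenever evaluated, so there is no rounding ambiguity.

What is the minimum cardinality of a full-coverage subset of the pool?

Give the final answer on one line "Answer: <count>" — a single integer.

input #1, h=5, x=10: outcomes B1=T, B2=S, B3=T, B3=F, B4=T, B5=F
input #2, h=10, x=9: outcomes B1=T, B2=S, B3=T, B3=F, B4=F, B5=T
input #3, h=6, x=7: outcomes B1=T, B2=S, B3=T, B3=F, B4=F, B5=T
input #4, h=3, x=9: outcomes B1=T, B2=E, B3=T, B3=F, B4=F, B5=T
input #5, h=2, x=10: outcomes B1=T, B2=S, B3=T, B3=F, B4=T, B5=F
input #6, h=8, x=4: outcomes B1=T, B2=S, B3=T, B3=F, B4=T, B5=F
input #7, h=3, x=3: outcomes B1=T, B2=E, B3=T, B3=F, B4=F, B5=T
input #8, h=11, x=1: outcomes B1=T, B2=S, B3=T, B3=F, B4=F, B5=T
input #9, h=5, x=3: outcomes B1=T, B2=S, B3=T, B3=F, B4=F, B5=T
the full pool covers 9 outcomes: B1=T, B2=S, B2=E, B3=T, B3=F, B4=T, B4=F, B5=T, B5=F
checked all size-1 subsets: none covers 9 outcomes (max 6/9)
at size 2, {1, 4} reaches all 9 outcomes; every lexicographically earlier size-2 subset fails

Answer: 2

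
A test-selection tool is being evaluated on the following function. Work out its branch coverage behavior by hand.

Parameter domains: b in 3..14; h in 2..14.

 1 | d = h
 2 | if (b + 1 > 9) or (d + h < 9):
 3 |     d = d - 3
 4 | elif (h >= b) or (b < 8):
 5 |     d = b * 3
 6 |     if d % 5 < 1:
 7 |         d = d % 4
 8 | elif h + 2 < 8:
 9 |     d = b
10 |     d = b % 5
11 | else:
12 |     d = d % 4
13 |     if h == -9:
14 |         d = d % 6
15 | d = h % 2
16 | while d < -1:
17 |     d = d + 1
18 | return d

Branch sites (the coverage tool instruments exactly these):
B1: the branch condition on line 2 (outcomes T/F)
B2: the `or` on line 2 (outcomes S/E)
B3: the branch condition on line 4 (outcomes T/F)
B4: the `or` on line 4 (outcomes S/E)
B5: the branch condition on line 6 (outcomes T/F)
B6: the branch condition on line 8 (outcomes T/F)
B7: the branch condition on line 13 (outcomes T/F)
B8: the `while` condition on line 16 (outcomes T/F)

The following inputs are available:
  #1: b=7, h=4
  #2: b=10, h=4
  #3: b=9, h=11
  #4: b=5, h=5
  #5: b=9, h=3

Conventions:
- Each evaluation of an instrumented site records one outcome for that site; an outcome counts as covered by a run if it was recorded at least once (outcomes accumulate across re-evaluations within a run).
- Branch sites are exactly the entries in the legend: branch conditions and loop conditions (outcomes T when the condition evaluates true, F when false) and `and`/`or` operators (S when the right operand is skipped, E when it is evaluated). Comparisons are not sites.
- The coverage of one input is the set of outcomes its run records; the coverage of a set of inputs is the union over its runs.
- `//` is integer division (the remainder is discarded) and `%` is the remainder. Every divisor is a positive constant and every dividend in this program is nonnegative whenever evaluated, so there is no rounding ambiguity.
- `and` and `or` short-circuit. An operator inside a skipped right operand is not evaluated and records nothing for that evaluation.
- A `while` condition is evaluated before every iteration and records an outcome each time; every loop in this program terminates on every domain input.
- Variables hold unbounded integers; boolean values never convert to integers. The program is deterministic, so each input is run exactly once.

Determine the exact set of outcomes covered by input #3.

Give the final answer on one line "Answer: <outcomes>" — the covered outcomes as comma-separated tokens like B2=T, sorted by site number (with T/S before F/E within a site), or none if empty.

Running input #3 (b=9, h=11), event by event:
  B2->S, B1->T, B8->F
as a set, this run covers: B1=T, B2=S, B8=F

Answer: B1=T, B2=S, B8=F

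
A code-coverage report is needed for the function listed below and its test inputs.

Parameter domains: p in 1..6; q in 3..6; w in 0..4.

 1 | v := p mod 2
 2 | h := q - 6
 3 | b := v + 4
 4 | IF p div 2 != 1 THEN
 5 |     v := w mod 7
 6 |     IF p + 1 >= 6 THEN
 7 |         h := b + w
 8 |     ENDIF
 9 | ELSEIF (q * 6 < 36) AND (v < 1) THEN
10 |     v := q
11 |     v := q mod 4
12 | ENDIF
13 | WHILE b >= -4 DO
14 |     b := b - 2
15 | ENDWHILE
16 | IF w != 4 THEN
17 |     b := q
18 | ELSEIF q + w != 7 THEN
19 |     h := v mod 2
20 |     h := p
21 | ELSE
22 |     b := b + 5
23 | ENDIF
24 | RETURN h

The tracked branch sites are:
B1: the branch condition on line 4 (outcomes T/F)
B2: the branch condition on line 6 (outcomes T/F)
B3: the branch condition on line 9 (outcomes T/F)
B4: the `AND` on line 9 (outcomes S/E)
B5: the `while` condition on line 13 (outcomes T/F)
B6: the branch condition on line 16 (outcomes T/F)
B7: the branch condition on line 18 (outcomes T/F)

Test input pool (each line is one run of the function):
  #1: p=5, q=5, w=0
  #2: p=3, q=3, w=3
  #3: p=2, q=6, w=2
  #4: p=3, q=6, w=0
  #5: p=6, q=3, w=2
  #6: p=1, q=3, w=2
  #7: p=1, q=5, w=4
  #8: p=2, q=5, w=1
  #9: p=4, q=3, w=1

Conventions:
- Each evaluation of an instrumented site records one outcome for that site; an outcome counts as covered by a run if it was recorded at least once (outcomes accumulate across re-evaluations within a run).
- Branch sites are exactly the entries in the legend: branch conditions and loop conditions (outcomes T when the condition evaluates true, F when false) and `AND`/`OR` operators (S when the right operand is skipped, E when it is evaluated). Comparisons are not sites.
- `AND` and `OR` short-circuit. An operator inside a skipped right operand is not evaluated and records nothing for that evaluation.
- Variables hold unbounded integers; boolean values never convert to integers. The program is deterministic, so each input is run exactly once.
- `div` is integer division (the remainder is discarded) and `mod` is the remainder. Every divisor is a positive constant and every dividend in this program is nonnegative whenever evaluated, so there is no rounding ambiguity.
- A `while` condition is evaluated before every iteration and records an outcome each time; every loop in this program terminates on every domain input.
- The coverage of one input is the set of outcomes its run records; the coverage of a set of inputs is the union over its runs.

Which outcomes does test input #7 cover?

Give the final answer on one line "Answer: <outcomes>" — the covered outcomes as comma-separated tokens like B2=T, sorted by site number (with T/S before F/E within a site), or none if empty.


Running input #7 (p=1, q=5, w=4), event by event:
  B1->T, B2->F, B5->T, B5->T, B5->T, B5->T, B5->T, B5->F, B6->F, B7->T
distinct outcomes covered: B1=T, B2=F, B5=T, B5=F, B6=F, B7=T
Answer: B1=T, B2=F, B5=T, B5=F, B6=F, B7=T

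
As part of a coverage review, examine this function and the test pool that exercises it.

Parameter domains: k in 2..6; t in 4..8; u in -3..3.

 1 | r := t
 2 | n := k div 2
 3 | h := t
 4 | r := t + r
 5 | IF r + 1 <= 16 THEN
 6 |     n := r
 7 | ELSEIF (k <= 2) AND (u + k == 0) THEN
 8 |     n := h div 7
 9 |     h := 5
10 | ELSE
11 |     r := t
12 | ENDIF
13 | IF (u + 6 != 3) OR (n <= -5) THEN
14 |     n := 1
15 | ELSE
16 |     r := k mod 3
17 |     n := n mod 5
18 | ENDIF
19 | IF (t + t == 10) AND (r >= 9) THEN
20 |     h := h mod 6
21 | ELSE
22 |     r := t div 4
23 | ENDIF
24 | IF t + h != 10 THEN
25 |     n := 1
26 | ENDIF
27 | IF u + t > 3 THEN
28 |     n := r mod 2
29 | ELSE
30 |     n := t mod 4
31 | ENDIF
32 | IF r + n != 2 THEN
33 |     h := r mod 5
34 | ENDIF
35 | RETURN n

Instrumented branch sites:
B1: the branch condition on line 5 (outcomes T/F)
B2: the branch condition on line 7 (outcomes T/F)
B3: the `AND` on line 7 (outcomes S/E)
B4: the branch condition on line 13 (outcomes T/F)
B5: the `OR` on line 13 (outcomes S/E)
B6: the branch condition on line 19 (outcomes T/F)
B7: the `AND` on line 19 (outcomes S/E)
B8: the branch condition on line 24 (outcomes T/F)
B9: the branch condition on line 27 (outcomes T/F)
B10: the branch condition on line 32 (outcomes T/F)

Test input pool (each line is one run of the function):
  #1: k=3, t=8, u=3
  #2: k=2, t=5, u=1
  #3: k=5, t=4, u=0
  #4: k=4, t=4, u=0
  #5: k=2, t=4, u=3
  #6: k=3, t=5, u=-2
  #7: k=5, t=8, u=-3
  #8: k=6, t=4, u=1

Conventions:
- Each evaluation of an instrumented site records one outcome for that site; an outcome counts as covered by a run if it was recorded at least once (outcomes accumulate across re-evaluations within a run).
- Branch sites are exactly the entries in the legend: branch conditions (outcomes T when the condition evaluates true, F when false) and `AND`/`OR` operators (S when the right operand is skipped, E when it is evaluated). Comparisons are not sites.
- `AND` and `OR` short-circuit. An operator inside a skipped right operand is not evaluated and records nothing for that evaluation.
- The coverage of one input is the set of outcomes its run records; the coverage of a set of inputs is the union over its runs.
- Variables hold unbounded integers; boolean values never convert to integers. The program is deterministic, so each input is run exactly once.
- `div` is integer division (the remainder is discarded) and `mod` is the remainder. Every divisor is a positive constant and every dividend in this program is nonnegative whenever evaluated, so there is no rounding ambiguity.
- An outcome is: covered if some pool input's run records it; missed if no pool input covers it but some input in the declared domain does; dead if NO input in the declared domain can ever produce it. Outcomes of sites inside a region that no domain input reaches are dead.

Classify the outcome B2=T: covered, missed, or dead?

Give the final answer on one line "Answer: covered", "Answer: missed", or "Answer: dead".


no pool input records B2=T
but domain input (k=2, t=8, u=-2) does record it -> reachable, so missed
Answer: missed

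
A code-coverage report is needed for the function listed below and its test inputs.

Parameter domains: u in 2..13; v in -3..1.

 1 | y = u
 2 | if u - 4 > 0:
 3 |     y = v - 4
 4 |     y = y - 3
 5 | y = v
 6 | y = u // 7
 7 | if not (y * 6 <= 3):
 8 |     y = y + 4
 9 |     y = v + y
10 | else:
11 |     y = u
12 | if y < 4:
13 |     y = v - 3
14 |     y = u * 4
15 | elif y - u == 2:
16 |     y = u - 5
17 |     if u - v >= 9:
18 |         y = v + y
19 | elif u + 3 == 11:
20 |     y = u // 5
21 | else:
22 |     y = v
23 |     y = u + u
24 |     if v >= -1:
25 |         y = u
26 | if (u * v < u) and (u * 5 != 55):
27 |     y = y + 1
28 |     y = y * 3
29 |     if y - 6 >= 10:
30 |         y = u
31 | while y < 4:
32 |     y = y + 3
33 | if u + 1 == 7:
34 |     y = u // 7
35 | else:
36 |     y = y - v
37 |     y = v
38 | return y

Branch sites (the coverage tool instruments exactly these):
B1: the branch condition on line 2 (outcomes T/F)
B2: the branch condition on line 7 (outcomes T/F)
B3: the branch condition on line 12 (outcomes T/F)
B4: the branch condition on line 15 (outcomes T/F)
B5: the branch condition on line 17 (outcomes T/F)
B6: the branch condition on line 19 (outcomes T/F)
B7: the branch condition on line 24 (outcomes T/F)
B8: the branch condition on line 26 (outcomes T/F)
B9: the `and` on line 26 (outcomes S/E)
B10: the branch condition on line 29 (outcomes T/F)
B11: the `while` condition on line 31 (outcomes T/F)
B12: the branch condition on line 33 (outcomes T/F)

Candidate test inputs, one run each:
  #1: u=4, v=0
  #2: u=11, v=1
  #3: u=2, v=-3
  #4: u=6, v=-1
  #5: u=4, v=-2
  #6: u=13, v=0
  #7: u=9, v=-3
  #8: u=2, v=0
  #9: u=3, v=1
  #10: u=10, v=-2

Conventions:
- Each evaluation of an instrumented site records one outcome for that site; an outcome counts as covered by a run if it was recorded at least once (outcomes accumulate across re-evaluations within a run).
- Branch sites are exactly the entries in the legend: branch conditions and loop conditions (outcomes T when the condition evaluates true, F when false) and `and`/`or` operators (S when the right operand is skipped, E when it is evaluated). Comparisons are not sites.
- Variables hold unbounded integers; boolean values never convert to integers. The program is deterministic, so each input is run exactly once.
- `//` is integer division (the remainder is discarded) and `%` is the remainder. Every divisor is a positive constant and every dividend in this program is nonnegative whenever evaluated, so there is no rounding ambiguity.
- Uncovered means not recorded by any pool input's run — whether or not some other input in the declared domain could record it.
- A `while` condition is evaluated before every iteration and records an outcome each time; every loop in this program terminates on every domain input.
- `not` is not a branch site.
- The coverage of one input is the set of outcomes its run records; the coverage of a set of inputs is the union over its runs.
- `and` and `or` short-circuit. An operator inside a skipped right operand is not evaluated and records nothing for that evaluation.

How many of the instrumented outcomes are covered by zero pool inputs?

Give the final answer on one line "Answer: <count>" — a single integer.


#1 (u=4, v=0) -> B1->F, B2->F, B3->F, B4->F, B6->F, B7->T, B9->E, B8->T, B10->F, B11->F, B12->F; covered: B1=F, B2=F, B3=F, B4=F, B6=F, B7=T, B8=T, B9=E, B10=F, B11=F, B12=F
#2 (u=11, v=1) -> B1->T, B2->T, B3->F, B4->F, B6->F, B7->T, B9->S, B8->F, B11->F, B12->F; covered: B1=T, B2=T, B3=F, B4=F, B6=F, B7=T, B8=F, B9=S, B11=F, B12=F
#3 (u=2, v=-3) -> B1->F, B2->F, B3->T, B9->E, B8->T, B10->T, B11->T, B11->F, B12->F; covered: B1=F, B2=F, B3=T, B8=T, B9=E, B10=T, B11=T, B11=F, B12=F
#4 (u=6, v=-1) -> B1->T, B2->F, B3->F, B4->F, B6->F, B7->T, B9->E, B8->T, B10->T, B11->F, B12->T; covered: B1=T, B2=F, B3=F, B4=F, B6=F, B7=T, B8=T, B9=E, B10=T, B11=F, B12=T
#5 (u=4, v=-2) -> B1->F, B2->F, B3->F, B4->F, B6->F, B7->F, B9->E, B8->T, B10->T, B11->F, B12->F; covered: B1=F, B2=F, B3=F, B4=F, B6=F, B7=F, B8=T, B9=E, B10=T, B11=F, B12=F
#6 (u=13, v=0) -> B1->T, B2->T, B3->F, B4->F, B6->F, B7->T, B9->E, B8->T, B10->T, B11->F, B12->F; covered: B1=T, B2=T, B3=F, B4=F, B6=F, B7=T, B8=T, B9=E, B10=T, B11=F, B12=F
#7 (u=9, v=-3) -> B1->T, B2->T, B3->T, B9->E, B8->T, B10->T, B11->F, B12->F; covered: B1=T, B2=T, B3=T, B8=T, B9=E, B10=T, B11=F, B12=F
#8 (u=2, v=0) -> B1->F, B2->F, B3->T, B9->E, B8->T, B10->T, B11->T, B11->F, B12->F; covered: B1=F, B2=F, B3=T, B8=T, B9=E, B10=T, B11=T, B11=F, B12=F
#9 (u=3, v=1) -> B1->F, B2->F, B3->T, B9->S, B8->F, B11->F, B12->F; covered: B1=F, B2=F, B3=T, B8=F, B9=S, B11=F, B12=F
#10 (u=10, v=-2) -> B1->T, B2->T, B3->T, B9->E, B8->T, B10->T, B11->F, B12->F; covered: B1=T, B2=T, B3=T, B8=T, B9=E, B10=T, B11=F, B12=F
union over the pool: B1=T, B1=F, B2=T, B2=F, B3=T, B3=F, B4=F, B6=F, B7=T, B7=F, B8=T, B8=F, B9=S, B9=E, B10=T, B10=F, B11=T, B11=F, B12=T, B12=F
uncovered (4 of 24): B4=T, B5=T, B5=F, B6=T
Answer: 4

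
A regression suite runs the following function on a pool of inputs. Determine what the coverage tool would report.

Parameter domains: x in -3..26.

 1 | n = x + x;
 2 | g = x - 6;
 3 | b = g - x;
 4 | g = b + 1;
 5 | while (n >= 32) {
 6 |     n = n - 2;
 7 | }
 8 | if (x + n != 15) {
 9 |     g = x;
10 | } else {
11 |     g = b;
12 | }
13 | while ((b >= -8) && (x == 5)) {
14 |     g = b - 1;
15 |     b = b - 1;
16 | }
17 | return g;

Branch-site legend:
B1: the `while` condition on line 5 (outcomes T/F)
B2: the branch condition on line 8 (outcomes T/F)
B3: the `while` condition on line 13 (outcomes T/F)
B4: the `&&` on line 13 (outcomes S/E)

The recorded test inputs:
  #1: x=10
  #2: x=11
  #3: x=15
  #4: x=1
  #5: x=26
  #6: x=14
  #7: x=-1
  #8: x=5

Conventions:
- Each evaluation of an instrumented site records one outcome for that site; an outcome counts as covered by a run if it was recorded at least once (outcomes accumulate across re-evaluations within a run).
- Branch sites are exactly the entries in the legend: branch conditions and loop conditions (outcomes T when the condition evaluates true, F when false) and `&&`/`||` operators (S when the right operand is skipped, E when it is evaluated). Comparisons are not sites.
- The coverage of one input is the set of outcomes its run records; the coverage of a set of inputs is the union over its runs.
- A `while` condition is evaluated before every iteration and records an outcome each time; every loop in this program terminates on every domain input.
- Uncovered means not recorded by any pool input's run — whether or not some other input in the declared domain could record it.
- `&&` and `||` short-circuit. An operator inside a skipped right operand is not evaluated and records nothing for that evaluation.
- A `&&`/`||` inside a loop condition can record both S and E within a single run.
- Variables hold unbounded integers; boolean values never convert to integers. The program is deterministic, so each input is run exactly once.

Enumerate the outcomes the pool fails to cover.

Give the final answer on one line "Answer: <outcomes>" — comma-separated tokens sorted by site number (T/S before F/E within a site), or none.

test 1 (x=10) hits B1=F, B2=T, B3=F, B4=E
test 2 (x=11) hits B1=F, B2=T, B3=F, B4=E
test 3 (x=15) hits B1=F, B2=T, B3=F, B4=E
test 4 (x=1) hits B1=F, B2=T, B3=F, B4=E
test 5 (x=26) hits B1=T, B1=F, B2=T, B3=F, B4=E
test 6 (x=14) hits B1=F, B2=T, B3=F, B4=E
test 7 (x=-1) hits B1=F, B2=T, B3=F, B4=E
test 8 (x=5) hits B1=F, B2=F, B3=T, B3=F, B4=S, B4=E
union over the pool: B1=T, B1=F, B2=T, B2=F, B3=T, B3=F, B4=S, B4=E
uncovered (0 of 8): none

Answer: none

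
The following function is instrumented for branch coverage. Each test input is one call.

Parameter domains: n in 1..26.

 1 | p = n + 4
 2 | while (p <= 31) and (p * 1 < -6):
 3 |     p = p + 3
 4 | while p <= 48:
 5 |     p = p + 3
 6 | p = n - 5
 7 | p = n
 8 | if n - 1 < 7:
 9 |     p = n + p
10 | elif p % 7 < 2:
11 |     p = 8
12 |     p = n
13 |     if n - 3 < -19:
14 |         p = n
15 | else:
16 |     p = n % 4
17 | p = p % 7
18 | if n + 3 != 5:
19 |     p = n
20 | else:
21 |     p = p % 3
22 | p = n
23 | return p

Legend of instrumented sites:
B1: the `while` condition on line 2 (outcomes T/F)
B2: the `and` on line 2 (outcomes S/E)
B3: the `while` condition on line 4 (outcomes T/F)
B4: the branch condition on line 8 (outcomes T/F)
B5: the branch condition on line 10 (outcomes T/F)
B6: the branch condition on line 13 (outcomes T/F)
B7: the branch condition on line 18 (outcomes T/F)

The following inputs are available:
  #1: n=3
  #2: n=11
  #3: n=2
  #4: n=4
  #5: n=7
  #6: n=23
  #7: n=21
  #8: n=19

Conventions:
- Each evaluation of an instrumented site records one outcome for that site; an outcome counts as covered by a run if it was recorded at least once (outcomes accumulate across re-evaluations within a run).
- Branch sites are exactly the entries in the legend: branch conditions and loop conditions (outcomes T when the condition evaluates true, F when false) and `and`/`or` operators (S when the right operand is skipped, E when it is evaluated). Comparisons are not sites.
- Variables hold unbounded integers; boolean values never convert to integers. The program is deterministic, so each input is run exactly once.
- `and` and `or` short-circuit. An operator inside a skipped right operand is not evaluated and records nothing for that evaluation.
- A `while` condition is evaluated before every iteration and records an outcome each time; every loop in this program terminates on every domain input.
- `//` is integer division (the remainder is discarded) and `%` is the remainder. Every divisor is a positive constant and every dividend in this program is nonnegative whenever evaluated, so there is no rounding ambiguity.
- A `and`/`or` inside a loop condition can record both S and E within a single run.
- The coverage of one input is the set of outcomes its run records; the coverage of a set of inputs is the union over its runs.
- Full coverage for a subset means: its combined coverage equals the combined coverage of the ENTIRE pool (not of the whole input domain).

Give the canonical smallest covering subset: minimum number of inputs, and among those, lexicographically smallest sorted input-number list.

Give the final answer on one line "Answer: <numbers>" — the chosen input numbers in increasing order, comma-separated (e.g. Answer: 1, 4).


run #1 (n=3) records B1=F, B2=E, B3=T, B3=F, B4=T, B7=T
run #2 (n=11) records B1=F, B2=E, B3=T, B3=F, B4=F, B5=F, B7=T
run #3 (n=2) records B1=F, B2=E, B3=T, B3=F, B4=T, B7=F
run #4 (n=4) records B1=F, B2=E, B3=T, B3=F, B4=T, B7=T
run #5 (n=7) records B1=F, B2=E, B3=T, B3=F, B4=T, B7=T
run #6 (n=23) records B1=F, B2=E, B3=T, B3=F, B4=F, B5=F, B7=T
run #7 (n=21) records B1=F, B2=E, B3=T, B3=F, B4=F, B5=T, B6=F, B7=T
run #8 (n=19) records B1=F, B2=E, B3=T, B3=F, B4=F, B5=F, B7=T
the full pool covers 11 outcomes: B1=F, B2=E, B3=T, B3=F, B4=T, B4=F, B5=T, B5=F, B6=F, B7=T, B7=F
no size-1 subset reaches all 11 outcomes (best union: 8/11)
no size-2 subset reaches all 11 outcomes (best union: 10/11)
inputs {2, 3, 7} (size 3) cover everything; no size-3 subset with a lexicographically smaller index list covers all 11
Answer: 2, 3, 7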